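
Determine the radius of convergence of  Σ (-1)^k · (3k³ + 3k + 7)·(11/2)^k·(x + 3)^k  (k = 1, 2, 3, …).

By the ratio test, |a_{k+1}/a_k| = [(3(k+1)³ + 3(k+1) + 7)/(3k³ + 3k + 7)] · 11/2 → 11/2.
Thus R = 1/(11/2) = 2/11.

R = 2/11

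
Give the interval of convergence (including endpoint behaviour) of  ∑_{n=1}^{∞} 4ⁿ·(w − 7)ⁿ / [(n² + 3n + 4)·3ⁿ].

By the ratio test, |a_{n+1}/a_n| = [(n² + 3n + 4)/((n+1)² + 3(n+1) + 4)] · 4/3 → 4/3.
Convergence for |w − 7| · 4/3 < 1, i.e. |w − 7| < 3/4. So R = 3/4.
At w = 31/4: absolute convergence follows by limit comparison with Σ 1/n².
At w = 25/4: the terms are on the order of 1/n², so the series converges absolutely by comparison with the p-series (p = 2 > 1).

[25/4, 31/4]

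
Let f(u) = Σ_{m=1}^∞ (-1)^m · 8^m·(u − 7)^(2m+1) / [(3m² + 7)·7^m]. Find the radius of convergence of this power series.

Apply the ratio test: |a_{m+1}| / |a_m| = [(3m² + 7)/(3(m+1)² + 7)] · 8/7, which tends to 8/7 as m → ∞.
Successive powers of (u − 7) differ by 2, so the series converges when |u − 7|² · 8/7 < 1, i.e. |u − 7| < √(7/8). So R = √14/4.

R = √14/4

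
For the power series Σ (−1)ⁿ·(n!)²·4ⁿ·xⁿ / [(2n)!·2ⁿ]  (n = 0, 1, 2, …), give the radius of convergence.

R = 2

By the ratio test, |a_{n+1}/a_n| = (n+1)²/[(2n+1)·(2n+2)] · 4/2 → 1/2.
Hence the series converges for |x| < 1/(1/2) = 2, so the radius of convergence is 2.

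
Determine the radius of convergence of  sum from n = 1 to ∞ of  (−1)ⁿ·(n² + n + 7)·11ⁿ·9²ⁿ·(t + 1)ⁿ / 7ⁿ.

The ratio of consecutive coefficients is [((n+1)² + (n+1) + 7)/(n² + n + 7)] · 11·81/7 → 891/7.
Convergence for |t + 1| · 891/7 < 1, i.e. |t + 1| < 7/891. So R = 7/891.

R = 7/891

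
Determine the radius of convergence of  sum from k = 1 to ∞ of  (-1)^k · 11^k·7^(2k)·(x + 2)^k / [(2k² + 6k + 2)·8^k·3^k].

R = 24/539

By the ratio test, |a_{k+1}/a_k| = [(2k² + 6k + 2)/(2(k+1)² + 6(k+1) + 2)] · 11·49/(8·3) → 539/24.
Convergence for |x + 2| · 539/24 < 1, i.e. |x + 2| < 24/539. So R = 24/539.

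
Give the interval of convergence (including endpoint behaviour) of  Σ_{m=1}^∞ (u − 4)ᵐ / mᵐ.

Root test: |a_m|^(1/m) = 1/m → 0.
Since the m-th root of |a_m| tends to 0, the series converges for all real u; R = ∞.

(−∞, ∞)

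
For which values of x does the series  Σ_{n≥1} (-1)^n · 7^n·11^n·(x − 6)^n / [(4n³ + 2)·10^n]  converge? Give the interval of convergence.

Apply the ratio test: |a_{n+1}| / |a_n| = [(4n³ + 2)/(4(n+1)³ + 2)] · 7·11/10, which tends to 77/10 as n → ∞.
The series converges when 77/10 · |x − 6| < 1, giving R = 10/77.
Check x = 472/77: the terms are on the order of 1/n³, so the series converges absolutely by comparison with the p-series (p = 3 > 1).
Check x = 452/77: the series is dominated by a constant times Σ 1/n³, which converges (p = 3 > 1).

[452/77, 472/77]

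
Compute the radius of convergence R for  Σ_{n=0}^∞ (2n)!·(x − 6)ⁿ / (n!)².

The ratio of consecutive coefficients is (2n+1)·(2n+2)/(n+1)² → 4.
The series converges when 4 · |x − 6| < 1, giving R = 1/4.

R = 1/4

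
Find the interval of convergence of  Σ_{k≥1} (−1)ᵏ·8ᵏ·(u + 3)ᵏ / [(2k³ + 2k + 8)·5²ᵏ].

[-49/8, 1/8]

The ratio of consecutive coefficients is [(2k³ + 2k + 8)/(2(k+1)³ + 2(k+1) + 8)] · 8/25 → 8/25.
Convergence for |u + 3| · 8/25 < 1, i.e. |u + 3| < 25/8. So R = 25/8.
Check u = 1/8: the terms are on the order of 1/k³, so the series converges absolutely by comparison with the p-series (p = 3 > 1).
Endpoint u = -49/8: the terms are on the order of 1/k³, so the series converges absolutely by comparison with the p-series (p = 3 > 1).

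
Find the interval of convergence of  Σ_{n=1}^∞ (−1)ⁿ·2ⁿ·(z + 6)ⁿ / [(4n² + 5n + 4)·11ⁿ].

Ratio test: |a_{n+1}/a_n| = [(4n² + 5n + 4)/(4(n+1)² + 5(n+1) + 4)] · 2/11 → 2/11 as n → ∞.
Convergence for |z + 6| · 2/11 < 1, i.e. |z + 6| < 11/2. So R = 11/2.
Endpoint z = -1/2: absolute convergence follows by limit comparison with Σ 1/n².
When z = -23/2, the series is dominated by a constant times Σ 1/n², which converges (p = 2 > 1).

[-23/2, -1/2]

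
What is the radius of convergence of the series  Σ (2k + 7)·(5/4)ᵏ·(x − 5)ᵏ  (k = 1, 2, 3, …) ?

R = 4/5

The ratio of consecutive coefficients is [(2(k+1) + 7)/(2k + 7)] · 5/4 → 5/4.
Thus R = 1/(5/4) = 4/5.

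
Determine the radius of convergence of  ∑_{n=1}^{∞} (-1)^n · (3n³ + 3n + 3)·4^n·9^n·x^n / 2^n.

By the ratio test, |a_{n+1}/a_n| = [(3(n+1)³ + 3(n+1) + 3)/(3n³ + 3n + 3)] · 4·9/2 → 18.
Hence the series converges for |x| < 1/(18) = 1/18, so the radius of convergence is 1/18.

R = 1/18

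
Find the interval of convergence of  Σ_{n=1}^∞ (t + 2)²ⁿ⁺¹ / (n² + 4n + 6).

The ratio of consecutive coefficients is (n² + 4n + 6)/((n+1)² + 4(n+1) + 6) → 1.
Since the exponent of (t + 2) increases by 2 each term, convergence requires |t + 2|² < 1, hence R = 1.
Check t = -1: absolute convergence follows by limit comparison with Σ 1/n².
Check t = -3: absolute convergence follows by limit comparison with Σ 1/n².

[-3, -1]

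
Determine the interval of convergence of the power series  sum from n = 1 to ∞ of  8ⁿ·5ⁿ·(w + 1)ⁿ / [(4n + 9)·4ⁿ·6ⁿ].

[-8/5, -2/5)

Ratio test: |a_{n+1}/a_n| = [(4n + 9)/(4(n+1) + 9)] · 8·5/(4·6) → 5/3 as n → ∞.
Thus R = 1/(5/3) = 3/5.
Endpoint w = -2/5: the terms are asymptotic to a nonzero constant times 1/n, so the series diverges by limit comparison with Σ 1/n.
Endpoint w = -8/5: the terms alternate in sign and decrease monotonically to 0 in absolute value (size ~ c/n), so the alternating series test gives convergence.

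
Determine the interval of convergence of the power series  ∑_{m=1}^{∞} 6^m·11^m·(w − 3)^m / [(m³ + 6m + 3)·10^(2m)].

Apply the ratio test: |a_{m+1}| / |a_m| = [(m³ + 6m + 3)/((m+1)³ + 6(m+1) + 3)] · 6·11/100, which tends to 33/50 as m → ∞.
Hence the series converges for |w − 3| < 1/(33/50) = 50/33, so the radius of convergence is 50/33.
Check w = 149/33: the terms are on the order of 1/m³, so the series converges absolutely by comparison with the p-series (p = 3 > 1).
Check w = 49/33: the terms are on the order of 1/m³, so the series converges absolutely by comparison with the p-series (p = 3 > 1).

[49/33, 149/33]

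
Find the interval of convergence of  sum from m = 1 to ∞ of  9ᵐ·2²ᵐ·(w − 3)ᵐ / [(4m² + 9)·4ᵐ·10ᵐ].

[17/9, 37/9]

By the ratio test, |a_{m+1}/a_m| = [(4m² + 9)/(4(m+1)² + 9)] · 9·4/(4·10) → 9/10.
Thus R = 1/(9/10) = 10/9.
Check w = 37/9: the terms are on the order of 1/m², so the series converges absolutely by comparison with the p-series (p = 2 > 1).
Endpoint w = 17/9: absolute convergence follows by limit comparison with Σ 1/m².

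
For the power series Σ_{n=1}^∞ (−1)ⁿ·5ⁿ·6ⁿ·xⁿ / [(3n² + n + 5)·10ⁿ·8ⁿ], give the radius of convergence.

R = 8/3

By the ratio test, |a_{n+1}/a_n| = [(3n² + n + 5)/(3(n+1)² + (n+1) + 5)] · 5·6/(10·8) → 3/8.
Convergence for |x| · 3/8 < 1, i.e. |x| < 8/3. So R = 8/3.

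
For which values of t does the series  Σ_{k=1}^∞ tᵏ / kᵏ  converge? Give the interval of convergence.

(−∞, ∞)

Root test: |a_k|^(1/k) = 1/k → 0.
The limit is 0 for every t, so R = ∞.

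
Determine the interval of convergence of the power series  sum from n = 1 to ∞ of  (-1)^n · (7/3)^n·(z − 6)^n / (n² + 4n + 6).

By the ratio test, |a_{n+1}/a_n| = [(n² + 4n + 6)/((n+1)² + 4(n+1) + 6)] · 7/3 → 7/3.
The series converges when 7/3 · |z − 6| < 1, giving R = 3/7.
When z = 45/7, the terms are on the order of 1/n², so the series converges absolutely by comparison with the p-series (p = 2 > 1).
Check z = 39/7: the terms are on the order of 1/n², so the series converges absolutely by comparison with the p-series (p = 2 > 1).

[39/7, 45/7]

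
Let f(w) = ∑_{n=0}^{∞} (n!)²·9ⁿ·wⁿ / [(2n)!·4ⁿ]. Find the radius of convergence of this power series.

The ratio of consecutive coefficients is (n+1)²/[(2n+1)·(2n+2)] · 9/4 → 9/16.
Hence the series converges for |w| < 1/(9/16) = 16/9, so the radius of convergence is 16/9.

R = 16/9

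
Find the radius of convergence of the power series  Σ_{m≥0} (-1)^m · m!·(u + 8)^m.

Apply the ratio test: |a_{m+1}| / |a_m| = (m+1), which tends to ∞ as m → ∞.
The terms grow without bound for any (u + 8) ≠ 0, so R = 0 (convergence only at u = -8).

R = 0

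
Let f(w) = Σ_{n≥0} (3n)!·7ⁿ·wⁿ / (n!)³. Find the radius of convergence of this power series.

The ratio of consecutive coefficients is (3n+1)·(3n+2)·(3n+3)/(n+1)³ · 7 → 189.
The series converges when 189 · |w| < 1, giving R = 1/189.

R = 1/189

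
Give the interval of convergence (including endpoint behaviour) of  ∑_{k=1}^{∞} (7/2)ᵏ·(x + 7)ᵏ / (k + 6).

[-51/7, -47/7)

Apply the ratio test: |a_{k+1}| / |a_k| = [(k + 6)/((k+1) + 6)] · 7/2, which tends to 7/2 as k → ∞.
The series converges when 7/2 · |x + 7| < 1, giving R = 2/7.
When x = -47/7, the terms behave like c/k; limit comparison with the harmonic series gives divergence.
Endpoint x = -51/7: convergence follows from the alternating series test (terms decrease monotonically to 0).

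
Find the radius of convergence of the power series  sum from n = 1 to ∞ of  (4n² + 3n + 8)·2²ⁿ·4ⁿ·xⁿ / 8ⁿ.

R = 1/2

Ratio test: |a_{n+1}/a_n| = [(4(n+1)² + 3(n+1) + 8)/(4n² + 3n + 8)] · 4·4/8 → 2 as n → ∞.
Thus R = 1/(2) = 1/2.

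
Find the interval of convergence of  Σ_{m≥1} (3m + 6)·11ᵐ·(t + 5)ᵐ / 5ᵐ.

(-60/11, -50/11)

Ratio test: |a_{m+1}/a_m| = [(3(m+1) + 6)/(3m + 6)] · 11/5 → 11/5 as m → ∞.
The series converges when 11/5 · |t + 5| < 1, giving R = 5/11.
Check t = -50/11: the m-th term does not approach 0; divergence by the term test.
When t = -60/11, the m-th term does not approach 0; divergence by the term test.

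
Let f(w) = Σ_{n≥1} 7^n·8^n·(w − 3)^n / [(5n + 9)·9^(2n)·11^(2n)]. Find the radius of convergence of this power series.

R = 9801/56

Apply the ratio test: |a_{n+1}| / |a_n| = [(5n + 9)/(5(n+1) + 9)] · 7·8/(81·121), which tends to 56/9801 as n → ∞.
Thus R = 1/(56/9801) = 9801/56.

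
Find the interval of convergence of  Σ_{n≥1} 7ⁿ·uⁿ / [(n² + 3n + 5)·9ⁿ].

[-9/7, 9/7]

By the ratio test, |a_{n+1}/a_n| = [(n² + 3n + 5)/((n+1)² + 3(n+1) + 5)] · 7/9 → 7/9.
Thus R = 1/(7/9) = 9/7.
Check u = 9/7: the series is dominated by a constant times Σ 1/n², which converges (p = 2 > 1).
When u = -9/7, absolute convergence follows by limit comparison with Σ 1/n².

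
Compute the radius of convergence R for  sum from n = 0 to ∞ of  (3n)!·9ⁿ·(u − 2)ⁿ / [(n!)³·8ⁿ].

By the ratio test, |a_{n+1}/a_n| = (3n+1)·(3n+2)·(3n+3)/(n+1)³ · 9/8 → 243/8.
Hence the series converges for |u − 2| < 1/(243/8) = 8/243, so the radius of convergence is 8/243.

R = 8/243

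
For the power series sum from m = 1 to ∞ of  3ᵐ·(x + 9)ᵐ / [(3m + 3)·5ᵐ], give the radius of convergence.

The ratio of consecutive coefficients is [(3m + 3)/(3(m+1) + 3)] · 3/5 → 3/5.
Hence the series converges for |x + 9| < 1/(3/5) = 5/3, so the radius of convergence is 5/3.

R = 5/3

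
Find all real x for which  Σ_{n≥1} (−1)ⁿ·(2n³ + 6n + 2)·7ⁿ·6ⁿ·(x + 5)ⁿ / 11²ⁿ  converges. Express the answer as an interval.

By the ratio test, |a_{n+1}/a_n| = [(2(n+1)³ + 6(n+1) + 2)/(2n³ + 6n + 2)] · 7·6/121 → 42/121.
Convergence for |x + 5| · 42/121 < 1, i.e. |x + 5| < 121/42. So R = 121/42.
Check x = -89/42: the terms do not tend to 0, so the series diverges.
Endpoint x = -331/42: the terms do not tend to 0, so the series diverges.

(-331/42, -89/42)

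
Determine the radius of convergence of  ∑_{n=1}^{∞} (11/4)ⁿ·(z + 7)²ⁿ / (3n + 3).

The ratio of consecutive coefficients is [(3n + 3)/(3(n+1) + 3)] · 11/4 → 11/4.
Since the exponent of (z + 7) increases by 2 each term, convergence requires |z + 7|² < 4/11, hence R = 2√11/11.

R = 2√11/11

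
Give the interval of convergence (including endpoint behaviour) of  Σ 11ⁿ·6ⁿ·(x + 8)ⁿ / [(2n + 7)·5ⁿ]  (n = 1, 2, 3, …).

[-533/66, -523/66)

The ratio of consecutive coefficients is [(2n + 7)/(2(n+1) + 7)] · 11·6/5 → 66/5.
The series converges when 66/5 · |x + 8| < 1, giving R = 5/66.
When x = -523/66, the terms behave like c/n; limit comparison with the harmonic series gives divergence.
When x = -533/66, convergence follows from the alternating series test (terms decrease monotonically to 0).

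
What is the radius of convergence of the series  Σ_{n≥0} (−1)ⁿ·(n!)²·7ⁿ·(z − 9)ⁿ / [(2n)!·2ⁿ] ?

R = 8/7

The ratio of consecutive coefficients is (n+1)²/[(2n+1)·(2n+2)] · 7/2 → 7/8.
Convergence for |z − 9| · 7/8 < 1, i.e. |z − 9| < 8/7. So R = 8/7.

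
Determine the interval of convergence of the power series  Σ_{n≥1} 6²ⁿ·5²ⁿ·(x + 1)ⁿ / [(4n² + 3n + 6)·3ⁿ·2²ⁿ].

Ratio test: |a_{n+1}/a_n| = [(4n² + 3n + 6)/(4(n+1)² + 3(n+1) + 6)] · 36·25/(3·4) → 75 as n → ∞.
Convergence for |x + 1| · 75 < 1, i.e. |x + 1| < 1/75. So R = 1/75.
When x = -74/75, the terms are on the order of 1/n², so the series converges absolutely by comparison with the p-series (p = 2 > 1).
Endpoint x = -76/75: absolute convergence follows by limit comparison with Σ 1/n².

[-76/75, -74/75]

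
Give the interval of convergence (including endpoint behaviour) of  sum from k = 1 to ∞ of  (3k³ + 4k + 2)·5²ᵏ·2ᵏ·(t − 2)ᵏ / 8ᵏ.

(46/25, 54/25)

Ratio test: |a_{k+1}/a_k| = [(3(k+1)³ + 4(k+1) + 2)/(3k³ + 4k + 2)] · 25·2/8 → 25/4 as k → ∞.
Thus R = 1/(25/4) = 4/25.
Endpoint t = 54/25: the terms have absolute value of order k³, which does not tend to 0, so the series diverges by the divergence test.
When t = 46/25, the terms do not tend to 0, so the series diverges.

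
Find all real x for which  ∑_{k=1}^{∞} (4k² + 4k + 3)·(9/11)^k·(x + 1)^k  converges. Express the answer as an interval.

(-20/9, 2/9)

By the ratio test, |a_{k+1}/a_k| = [(4(k+1)² + 4(k+1) + 3)/(4k² + 4k + 3)] · 9/11 → 9/11.
The series converges when 9/11 · |x + 1| < 1, giving R = 11/9.
When x = 2/9, the terms do not tend to 0, so the series diverges.
Check x = -20/9: the terms have absolute value of order k², which does not tend to 0, so the series diverges by the divergence test.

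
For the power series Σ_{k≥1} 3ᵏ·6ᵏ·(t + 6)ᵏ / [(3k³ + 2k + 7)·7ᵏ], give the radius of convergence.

R = 7/18

The ratio of consecutive coefficients is [(3k³ + 2k + 7)/(3(k+1)³ + 2(k+1) + 7)] · 3·6/7 → 18/7.
The series converges when 18/7 · |t + 6| < 1, giving R = 7/18.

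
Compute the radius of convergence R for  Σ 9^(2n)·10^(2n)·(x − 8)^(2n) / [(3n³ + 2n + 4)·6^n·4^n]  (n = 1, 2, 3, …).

By the ratio test, |a_{n+1}/a_n| = [(3n³ + 2n + 4)/(3(n+1)³ + 2(n+1) + 4)] · 81·100/(6·4) → 675/2.
Since the exponent of (x − 8) increases by 2 each term, convergence requires |x − 8|² < 2/675, hence R = √6/45.

R = √6/45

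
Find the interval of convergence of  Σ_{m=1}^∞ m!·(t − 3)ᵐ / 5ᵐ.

{3}

Apply the ratio test: |a_{m+1}| / |a_m| = (m+1) · 1/5, which tends to ∞ as m → ∞.
The ratio grows without bound, so the series diverges whenever (t − 3) ≠ 0; it converges only at t = 3. R = 0.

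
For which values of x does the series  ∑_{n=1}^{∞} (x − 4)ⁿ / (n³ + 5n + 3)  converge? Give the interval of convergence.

Apply the ratio test: |a_{n+1}| / |a_n| = (n³ + 5n + 3)/((n+1)³ + 5(n+1) + 3), which tends to 1 as n → ∞.
Hence R = 1.
At x = 5: the terms are on the order of 1/n³, so the series converges absolutely by comparison with the p-series (p = 3 > 1).
Check x = 3: absolute convergence follows by limit comparison with Σ 1/n³.

[3, 5]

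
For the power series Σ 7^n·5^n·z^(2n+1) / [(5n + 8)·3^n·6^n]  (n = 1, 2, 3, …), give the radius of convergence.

Apply the ratio test: |a_{n+1}| / |a_n| = [(5n + 8)/(5(n+1) + 8)] · 7·5/(3·6), which tends to 35/18 as n → ∞.
Since the exponent of z increases by 2 each term, convergence requires |z|² < 18/35, hence R = 3√70/35.

R = 3√70/35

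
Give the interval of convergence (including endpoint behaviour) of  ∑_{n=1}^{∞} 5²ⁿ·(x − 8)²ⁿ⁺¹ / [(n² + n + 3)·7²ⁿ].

Apply the ratio test: |a_{n+1}| / |a_n| = [(n² + n + 3)/((n+1)² + (n+1) + 3)] · 25/49, which tends to 25/49 as n → ∞.
Successive powers of (x − 8) differ by 2, so the series converges when |x − 8|² · 25/49 < 1, i.e. |x − 8| < √(49/25) = 7/5. So R = 7/5.
When x = 47/5, the series is dominated by a constant times Σ 1/n², which converges (p = 2 > 1).
At x = 33/5: the series is dominated by a constant times Σ 1/n², which converges (p = 2 > 1).

[33/5, 47/5]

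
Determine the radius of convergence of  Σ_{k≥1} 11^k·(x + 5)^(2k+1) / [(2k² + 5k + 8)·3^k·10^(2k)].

R = 10√33/11

Apply the ratio test: |a_{k+1}| / |a_k| = [(2k² + 5k + 8)/(2(k+1)² + 5(k+1) + 8)] · 11/(3·100), which tends to 11/300 as k → ∞.
Successive powers of (x + 5) differ by 2, so the series converges when |x + 5|² · 11/300 < 1, i.e. |x + 5| < √(300/11). So R = 10√33/11.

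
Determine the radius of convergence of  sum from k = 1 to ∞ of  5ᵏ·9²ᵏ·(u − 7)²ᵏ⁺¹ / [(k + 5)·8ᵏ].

R = 2√10/45

Apply the ratio test: |a_{k+1}| / |a_k| = [(k + 5)/((k+1) + 5)] · 5·81/8, which tends to 405/8 as k → ∞.
Successive powers of (u − 7) differ by 2, so the series converges when |u − 7|² · 405/8 < 1, i.e. |u − 7| < √(8/405). So R = 2√10/45.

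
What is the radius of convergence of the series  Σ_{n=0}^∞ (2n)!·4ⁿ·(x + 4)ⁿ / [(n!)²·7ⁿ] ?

Apply the ratio test: |a_{n+1}| / |a_n| = (2n+1)·(2n+2)/(n+1)² · 4/7, which tends to 16/7 as n → ∞.
Hence the series converges for |x + 4| < 1/(16/7) = 7/16, so the radius of convergence is 7/16.

R = 7/16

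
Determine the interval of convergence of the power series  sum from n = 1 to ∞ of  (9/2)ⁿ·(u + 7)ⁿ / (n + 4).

By the ratio test, |a_{n+1}/a_n| = [(n + 4)/((n+1) + 4)] · 9/2 → 9/2.
Hence the series converges for |u + 7| < 1/(9/2) = 2/9, so the radius of convergence is 2/9.
When u = -61/9, the terms are asymptotic to a nonzero constant times 1/n, so the series diverges by limit comparison with Σ 1/n.
Endpoint u = -65/9: convergence follows from the alternating series test (terms decrease monotonically to 0).

[-65/9, -61/9)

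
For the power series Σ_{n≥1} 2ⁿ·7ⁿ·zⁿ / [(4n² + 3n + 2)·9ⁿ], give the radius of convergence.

The ratio of consecutive coefficients is [(4n² + 3n + 2)/(4(n+1)² + 3(n+1) + 2)] · 2·7/9 → 14/9.
The series converges when 14/9 · |z| < 1, giving R = 9/14.

R = 9/14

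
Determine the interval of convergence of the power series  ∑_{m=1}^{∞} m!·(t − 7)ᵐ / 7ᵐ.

Apply the ratio test: |a_{m+1}| / |a_m| = (m+1) · 1/7, which tends to ∞ as m → ∞.
Since the ratio → ∞, the series diverges for every t ≠ 7, and R = 0.

{7}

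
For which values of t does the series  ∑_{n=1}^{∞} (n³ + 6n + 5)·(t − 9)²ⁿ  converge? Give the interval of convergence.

(8, 10)

Apply the ratio test: |a_{n+1}| / |a_n| = ((n+1)³ + 6(n+1) + 5)/(n³ + 6n + 5), which tends to 1 as n → ∞.
Writing y = (t − 9)², the series in y has radius 1, so |t − 9| < √(1) = 1 and R = 1.
At t = 10: the terms do not tend to 0, so the series diverges.
When t = 8, the n-th term does not approach 0; divergence by the term test.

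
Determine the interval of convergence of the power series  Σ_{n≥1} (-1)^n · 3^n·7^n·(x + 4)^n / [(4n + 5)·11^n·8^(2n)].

Apply the ratio test: |a_{n+1}| / |a_n| = [(4n + 5)/(4(n+1) + 5)] · 3·7/(11·64), which tends to 21/704 as n → ∞.
Thus R = 1/(21/704) = 704/21.
Endpoint x = 620/21: the terms alternate in sign and decrease monotonically to 0 in absolute value (size ~ c/n), so the alternating series test gives convergence.
At x = -788/21: the terms behave like c/n; limit comparison with the harmonic series gives divergence.

(-788/21, 620/21]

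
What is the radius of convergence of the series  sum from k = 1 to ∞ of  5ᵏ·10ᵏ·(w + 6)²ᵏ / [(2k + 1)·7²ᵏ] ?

The ratio of consecutive coefficients is [(2k + 1)/(2(k+1) + 1)] · 5·10/49 → 50/49.
Since the exponent of (w + 6) increases by 2 each term, convergence requires |w + 6|² < 49/50, hence R = 7√2/10.

R = 7√2/10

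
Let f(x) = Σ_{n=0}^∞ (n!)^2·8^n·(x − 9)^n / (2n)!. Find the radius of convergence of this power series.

R = 1/2

Ratio test: |a_{n+1}/a_n| = (n+1)²/[(2n+1)·(2n+2)] · 8 → 2 as n → ∞.
Thus R = 1/(2) = 1/2.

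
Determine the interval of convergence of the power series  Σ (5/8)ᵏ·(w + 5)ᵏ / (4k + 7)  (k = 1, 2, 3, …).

By the ratio test, |a_{k+1}/a_k| = [(4k + 7)/(4(k+1) + 7)] · 5/8 → 5/8.
Hence the series converges for |w + 5| < 1/(5/8) = 8/5, so the radius of convergence is 8/5.
At w = -17/5: the terms are asymptotic to a nonzero constant times 1/k, so the series diverges by limit comparison with Σ 1/k.
Endpoint w = -33/5: the terms alternate in sign and decrease monotonically to 0 in absolute value (size ~ c/k), so the alternating series test gives convergence.

[-33/5, -17/5)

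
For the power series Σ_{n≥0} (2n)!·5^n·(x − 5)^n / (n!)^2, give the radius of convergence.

R = 1/20

By the ratio test, |a_{n+1}/a_n| = (2n+1)·(2n+2)/(n+1)² · 5 → 20.
Convergence for |x − 5| · 20 < 1, i.e. |x − 5| < 1/20. So R = 1/20.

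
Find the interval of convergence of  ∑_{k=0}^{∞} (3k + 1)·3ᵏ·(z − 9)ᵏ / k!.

(−∞, ∞)

By the ratio test, |a_{k+1}/a_k| = (3(k+1) + 1)/(3k + 1) · 3 · 1/(k+1) → 0.
The ratio tends to 0 regardless of z, hence R = ∞.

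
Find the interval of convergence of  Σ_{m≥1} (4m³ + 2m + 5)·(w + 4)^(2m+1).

Ratio test: |a_{m+1}/a_m| = (4(m+1)³ + 2(m+1) + 5)/(4m³ + 2m + 5) → 1 as m → ∞.
Writing y = (w + 4)², the series in y has radius 1, so |w + 4| < √(1) = 1 and R = 1.
At w = -3: the m-th term does not approach 0; divergence by the term test.
Check w = -5: the terms do not tend to 0, so the series diverges.

(-5, -3)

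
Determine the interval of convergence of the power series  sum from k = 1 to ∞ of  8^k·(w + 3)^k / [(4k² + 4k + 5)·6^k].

[-15/4, -9/4]

By the ratio test, |a_{k+1}/a_k| = [(4k² + 4k + 5)/(4(k+1)² + 4(k+1) + 5)] · 8/6 → 4/3.
Thus R = 1/(4/3) = 3/4.
Endpoint w = -9/4: absolute convergence follows by limit comparison with Σ 1/k².
Check w = -15/4: the terms are on the order of 1/k², so the series converges absolutely by comparison with the p-series (p = 2 > 1).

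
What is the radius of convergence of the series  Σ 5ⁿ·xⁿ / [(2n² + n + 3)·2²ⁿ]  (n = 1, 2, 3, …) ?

R = 4/5

Apply the ratio test: |a_{n+1}| / |a_n| = [(2n² + n + 3)/(2(n+1)² + (n+1) + 3)] · 5/4, which tends to 5/4 as n → ∞.
Thus R = 1/(5/4) = 4/5.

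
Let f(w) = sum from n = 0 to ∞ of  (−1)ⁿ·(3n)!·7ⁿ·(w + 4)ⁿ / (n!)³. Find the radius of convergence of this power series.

R = 1/189

The ratio of consecutive coefficients is (3n+1)·(3n+2)·(3n+3)/(n+1)³ · 7 → 189.
Convergence for |w + 4| · 189 < 1, i.e. |w + 4| < 1/189. So R = 1/189.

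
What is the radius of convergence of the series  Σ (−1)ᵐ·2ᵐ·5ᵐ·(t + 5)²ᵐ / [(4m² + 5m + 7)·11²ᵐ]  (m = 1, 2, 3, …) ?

R = 11√10/10

Ratio test: |a_{m+1}/a_m| = [(4m² + 5m + 7)/(4(m+1)² + 5(m+1) + 7)] · 2·5/121 → 10/121 as m → ∞.
Successive powers of (t + 5) differ by 2, so the series converges when |t + 5|² · 10/121 < 1, i.e. |t + 5| < √(121/10). So R = 11√10/10.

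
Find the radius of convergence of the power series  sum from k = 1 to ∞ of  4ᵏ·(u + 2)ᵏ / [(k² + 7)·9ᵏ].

The ratio of consecutive coefficients is [(k² + 7)/((k+1)² + 7)] · 4/9 → 4/9.
Hence the series converges for |u + 2| < 1/(4/9) = 9/4, so the radius of convergence is 9/4.

R = 9/4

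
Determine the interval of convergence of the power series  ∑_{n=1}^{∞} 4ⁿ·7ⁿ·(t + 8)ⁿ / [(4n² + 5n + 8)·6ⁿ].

[-115/14, -109/14]

Apply the ratio test: |a_{n+1}| / |a_n| = [(4n² + 5n + 8)/(4(n+1)² + 5(n+1) + 8)] · 4·7/6, which tends to 14/3 as n → ∞.
The series converges when 14/3 · |t + 8| < 1, giving R = 3/14.
Check t = -109/14: the terms are on the order of 1/n², so the series converges absolutely by comparison with the p-series (p = 2 > 1).
When t = -115/14, the series is dominated by a constant times Σ 1/n², which converges (p = 2 > 1).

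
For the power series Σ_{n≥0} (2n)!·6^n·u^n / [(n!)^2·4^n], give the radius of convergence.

R = 1/6

By the ratio test, |a_{n+1}/a_n| = (2n+1)·(2n+2)/(n+1)² · 6/4 → 6.
Thus R = 1/(6) = 1/6.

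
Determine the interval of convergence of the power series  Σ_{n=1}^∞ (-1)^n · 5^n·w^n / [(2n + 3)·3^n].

The ratio of consecutive coefficients is [(2n + 3)/(2(n+1) + 3)] · 5/3 → 5/3.
Thus R = 1/(5/3) = 3/5.
When w = 3/5, convergence follows from the alternating series test (terms decrease monotonically to 0).
At w = -3/5: the terms are asymptotic to a nonzero constant times 1/n, so the series diverges by limit comparison with Σ 1/n.

(-3/5, 3/5]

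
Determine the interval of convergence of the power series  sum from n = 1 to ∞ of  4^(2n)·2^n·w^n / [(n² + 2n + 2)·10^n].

[-5/16, 5/16]

The ratio of consecutive coefficients is [(n² + 2n + 2)/((n+1)² + 2(n+1) + 2)] · 16·2/10 → 16/5.
Convergence for |w| · 16/5 < 1, i.e. |w| < 5/16. So R = 5/16.
Endpoint w = 5/16: absolute convergence follows by limit comparison with Σ 1/n².
Check w = -5/16: the terms are on the order of 1/n², so the series converges absolutely by comparison with the p-series (p = 2 > 1).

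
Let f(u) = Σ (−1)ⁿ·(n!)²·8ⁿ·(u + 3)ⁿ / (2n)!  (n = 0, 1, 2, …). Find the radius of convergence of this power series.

Ratio test: |a_{n+1}/a_n| = (n+1)²/[(2n+1)·(2n+2)] · 8 → 2 as n → ∞.
Thus R = 1/(2) = 1/2.

R = 1/2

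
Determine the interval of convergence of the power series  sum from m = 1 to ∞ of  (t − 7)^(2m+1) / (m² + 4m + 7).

Ratio test: |a_{m+1}/a_m| = (m² + 4m + 7)/((m+1)² + 4(m+1) + 7) → 1 as m → ∞.
Since the exponent of (t − 7) increases by 2 each term, convergence requires |t − 7|² < 1, hence R = 1.
Endpoint t = 8: absolute convergence follows by limit comparison with Σ 1/m².
Check t = 6: the series is dominated by a constant times Σ 1/m², which converges (p = 2 > 1).

[6, 8]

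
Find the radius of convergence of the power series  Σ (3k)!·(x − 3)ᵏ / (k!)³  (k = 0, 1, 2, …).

R = 1/27

The ratio of consecutive coefficients is (3k+1)·(3k+2)·(3k+3)/(k+1)³ → 27.
Hence the series converges for |x − 3| < 1/(27) = 1/27, so the radius of convergence is 1/27.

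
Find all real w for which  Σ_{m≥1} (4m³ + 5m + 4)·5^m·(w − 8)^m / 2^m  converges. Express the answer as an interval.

(38/5, 42/5)

The ratio of consecutive coefficients is [(4(m+1)³ + 5(m+1) + 4)/(4m³ + 5m + 4)] · 5/2 → 5/2.
Convergence for |w − 8| · 5/2 < 1, i.e. |w − 8| < 2/5. So R = 2/5.
When w = 42/5, the m-th term does not approach 0; divergence by the term test.
When w = 38/5, the terms have absolute value of order m³, which does not tend to 0, so the series diverges by the divergence test.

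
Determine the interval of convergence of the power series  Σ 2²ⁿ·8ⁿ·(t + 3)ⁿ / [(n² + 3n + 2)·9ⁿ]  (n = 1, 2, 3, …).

[-105/32, -87/32]

Ratio test: |a_{n+1}/a_n| = [(n² + 3n + 2)/((n+1)² + 3(n+1) + 2)] · 4·8/9 → 32/9 as n → ∞.
Thus R = 1/(32/9) = 9/32.
At t = -87/32: absolute convergence follows by limit comparison with Σ 1/n².
Check t = -105/32: the terms are on the order of 1/n², so the series converges absolutely by comparison with the p-series (p = 2 > 1).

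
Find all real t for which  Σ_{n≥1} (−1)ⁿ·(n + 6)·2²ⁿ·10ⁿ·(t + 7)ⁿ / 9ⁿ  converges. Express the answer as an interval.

By the ratio test, |a_{n+1}/a_n| = [((n+1) + 6)/(n + 6)] · 4·10/9 → 40/9.
Convergence for |t + 7| · 40/9 < 1, i.e. |t + 7| < 9/40. So R = 9/40.
Check t = -271/40: the terms have absolute value of order n, which does not tend to 0, so the series diverges by the divergence test.
At t = -289/40: the terms have absolute value of order n, which does not tend to 0, so the series diverges by the divergence test.

(-289/40, -271/40)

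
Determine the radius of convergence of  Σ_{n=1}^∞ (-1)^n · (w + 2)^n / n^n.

R = ∞

Applying the root test, |a_n|^(1/n) = 1/n → 0.
The limit is 0 for every w, so R = ∞.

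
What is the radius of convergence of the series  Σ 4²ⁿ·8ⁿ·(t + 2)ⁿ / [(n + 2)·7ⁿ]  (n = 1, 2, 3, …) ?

The ratio of consecutive coefficients is [(n + 2)/((n+1) + 2)] · 16·8/7 → 128/7.
Hence the series converges for |t + 2| < 1/(128/7) = 7/128, so the radius of convergence is 7/128.

R = 7/128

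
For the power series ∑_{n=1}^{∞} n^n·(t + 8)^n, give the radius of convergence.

R = 0

Applying the root test, |a_n|^(1/n) = n → ∞.
The root grows without bound, so R = 0 (convergence only at t = -8).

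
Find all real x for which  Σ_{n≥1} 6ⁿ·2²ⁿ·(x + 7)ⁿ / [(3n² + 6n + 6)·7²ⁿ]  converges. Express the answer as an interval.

By the ratio test, |a_{n+1}/a_n| = [(3n² + 6n + 6)/(3(n+1)² + 6(n+1) + 6)] · 6·4/49 → 24/49.
The series converges when 24/49 · |x + 7| < 1, giving R = 49/24.
Endpoint x = -119/24: the terms are on the order of 1/n², so the series converges absolutely by comparison with the p-series (p = 2 > 1).
At x = -217/24: absolute convergence follows by limit comparison with Σ 1/n².

[-217/24, -119/24]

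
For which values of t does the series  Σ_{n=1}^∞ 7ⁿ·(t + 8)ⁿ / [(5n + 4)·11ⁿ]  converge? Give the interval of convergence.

Apply the ratio test: |a_{n+1}| / |a_n| = [(5n + 4)/(5(n+1) + 4)] · 7/11, which tends to 7/11 as n → ∞.
The series converges when 7/11 · |t + 8| < 1, giving R = 11/7.
When t = -45/7, the terms are asymptotic to a nonzero constant times 1/n, so the series diverges by limit comparison with Σ 1/n.
Endpoint t = -67/7: an alternating series whose terms decrease to 0 in absolute value, so it converges by the Leibniz criterion.

[-67/7, -45/7)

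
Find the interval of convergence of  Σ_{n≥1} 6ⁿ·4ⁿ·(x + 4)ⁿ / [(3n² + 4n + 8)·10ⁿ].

Apply the ratio test: |a_{n+1}| / |a_n| = [(3n² + 4n + 8)/(3(n+1)² + 4(n+1) + 8)] · 6·4/10, which tends to 12/5 as n → ∞.
Convergence for |x + 4| · 12/5 < 1, i.e. |x + 4| < 5/12. So R = 5/12.
Check x = -43/12: absolute convergence follows by limit comparison with Σ 1/n².
Endpoint x = -53/12: absolute convergence follows by limit comparison with Σ 1/n².

[-53/12, -43/12]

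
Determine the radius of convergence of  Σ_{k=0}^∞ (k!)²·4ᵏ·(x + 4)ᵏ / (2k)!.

R = 1

By the ratio test, |a_{k+1}/a_k| = (k+1)²/[(2k+1)·(2k+2)] · 4 → 1.
Convergence for |x + 4| < 1, so R = 1.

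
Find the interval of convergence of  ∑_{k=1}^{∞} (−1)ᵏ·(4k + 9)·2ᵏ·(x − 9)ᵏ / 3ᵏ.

(15/2, 21/2)

By the ratio test, |a_{k+1}/a_k| = [(4(k+1) + 9)/(4k + 9)] · 2/3 → 2/3.
Convergence for |x − 9| · 2/3 < 1, i.e. |x − 9| < 3/2. So R = 3/2.
At x = 21/2: the k-th term does not approach 0; divergence by the term test.
When x = 15/2, the terms have absolute value of order k, which does not tend to 0, so the series diverges by the divergence test.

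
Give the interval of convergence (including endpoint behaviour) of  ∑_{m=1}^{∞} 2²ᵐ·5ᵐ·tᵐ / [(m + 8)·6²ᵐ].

[-9/5, 9/5)

By the ratio test, |a_{m+1}/a_m| = [(m + 8)/((m+1) + 8)] · 4·5/36 → 5/9.
Thus R = 1/(5/9) = 9/5.
Check t = 9/5: comparison with the harmonic series Σ 1/m shows the series diverges.
At t = -9/5: the terms alternate in sign and decrease monotonically to 0 in absolute value (size ~ c/m), so the alternating series test gives convergence.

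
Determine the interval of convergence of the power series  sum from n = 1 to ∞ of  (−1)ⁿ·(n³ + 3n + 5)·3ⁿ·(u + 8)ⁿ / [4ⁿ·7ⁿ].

(-52/3, 4/3)

The ratio of consecutive coefficients is [((n+1)³ + 3(n+1) + 5)/(n³ + 3n + 5)] · 3/(4·7) → 3/28.
The series converges when 3/28 · |u + 8| < 1, giving R = 28/3.
At u = 4/3: the terms have absolute value of order n³, which does not tend to 0, so the series diverges by the divergence test.
At u = -52/3: the terms have absolute value of order n³, which does not tend to 0, so the series diverges by the divergence test.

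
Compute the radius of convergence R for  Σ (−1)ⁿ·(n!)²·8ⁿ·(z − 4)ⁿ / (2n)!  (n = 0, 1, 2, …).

R = 1/2

Apply the ratio test: |a_{n+1}| / |a_n| = (n+1)²/[(2n+1)·(2n+2)] · 8, which tends to 2 as n → ∞.
Convergence for |z − 4| · 2 < 1, i.e. |z − 4| < 1/2. So R = 1/2.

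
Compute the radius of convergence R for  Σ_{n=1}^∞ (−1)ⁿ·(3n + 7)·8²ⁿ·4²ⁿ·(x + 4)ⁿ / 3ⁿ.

R = 3/1024

Apply the ratio test: |a_{n+1}| / |a_n| = [(3(n+1) + 7)/(3n + 7)] · 64·16/3, which tends to 1024/3 as n → ∞.
Convergence for |x + 4| · 1024/3 < 1, i.e. |x + 4| < 3/1024. So R = 3/1024.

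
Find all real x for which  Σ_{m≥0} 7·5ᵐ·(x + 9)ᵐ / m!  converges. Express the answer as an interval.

Ratio test: |a_{m+1}/a_m| = 7/7 · 5 · 1/(m+1) → 0 as m → ∞.
Since the limit is 0 < 1 for every x, the series converges on all of ℝ and R = ∞.

(−∞, ∞)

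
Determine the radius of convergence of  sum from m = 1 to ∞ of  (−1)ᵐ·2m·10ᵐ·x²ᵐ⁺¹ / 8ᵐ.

R = 2√5/5

The ratio of consecutive coefficients is [2(m+1)/2m] · 10/8 → 5/4.
Writing y = x², the series in y has radius 4/5, so |x| < √(4/5) and R = 2√5/5.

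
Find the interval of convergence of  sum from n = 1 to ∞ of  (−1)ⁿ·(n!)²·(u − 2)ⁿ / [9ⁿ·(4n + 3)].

{2}

Ratio test: |a_{n+1}/a_n| = (n+1)² · 1/9 · (4n + 3)/(4(n+1) + 3) → ∞ as n → ∞.
Since the ratio → ∞, the series diverges for every u ≠ 2, and R = 0.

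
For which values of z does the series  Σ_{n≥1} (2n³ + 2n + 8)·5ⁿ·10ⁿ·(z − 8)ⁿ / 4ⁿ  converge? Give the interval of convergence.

By the ratio test, |a_{n+1}/a_n| = [(2(n+1)³ + 2(n+1) + 8)/(2n³ + 2n + 8)] · 5·10/4 → 25/2.
Hence the series converges for |z − 8| < 1/(25/2) = 2/25, so the radius of convergence is 2/25.
Endpoint z = 202/25: the terms do not tend to 0, so the series diverges.
Endpoint z = 198/25: the terms have absolute value of order n³, which does not tend to 0, so the series diverges by the divergence test.

(198/25, 202/25)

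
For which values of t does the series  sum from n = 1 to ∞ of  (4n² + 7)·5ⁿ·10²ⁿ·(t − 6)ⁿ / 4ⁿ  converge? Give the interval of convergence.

(749/125, 751/125)

Apply the ratio test: |a_{n+1}| / |a_n| = [(4(n+1)² + 7)/(4n² + 7)] · 5·100/4, which tends to 125 as n → ∞.
Thus R = 1/(125) = 1/125.
At t = 751/125: the n-th term does not approach 0; divergence by the term test.
At t = 749/125: the terms have absolute value of order n², which does not tend to 0, so the series diverges by the divergence test.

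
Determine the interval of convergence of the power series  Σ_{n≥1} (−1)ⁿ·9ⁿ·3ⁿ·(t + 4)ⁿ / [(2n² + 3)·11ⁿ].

The ratio of consecutive coefficients is [(2n² + 3)/(2(n+1)² + 3)] · 9·3/11 → 27/11.
Convergence for |t + 4| · 27/11 < 1, i.e. |t + 4| < 11/27. So R = 11/27.
At t = -97/27: absolute convergence follows by limit comparison with Σ 1/n².
Check t = -119/27: absolute convergence follows by limit comparison with Σ 1/n².

[-119/27, -97/27]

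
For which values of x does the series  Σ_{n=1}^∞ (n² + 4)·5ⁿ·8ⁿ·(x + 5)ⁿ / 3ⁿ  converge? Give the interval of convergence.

(-203/40, -197/40)

Ratio test: |a_{n+1}/a_n| = [((n+1)² + 4)/(n² + 4)] · 5·8/3 → 40/3 as n → ∞.
Convergence for |x + 5| · 40/3 < 1, i.e. |x + 5| < 3/40. So R = 3/40.
When x = -197/40, the terms have absolute value of order n², which does not tend to 0, so the series diverges by the divergence test.
Check x = -203/40: the n-th term does not approach 0; divergence by the term test.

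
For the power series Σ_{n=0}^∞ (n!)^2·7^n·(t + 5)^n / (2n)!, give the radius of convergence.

R = 4/7

The ratio of consecutive coefficients is (n+1)²/[(2n+1)·(2n+2)] · 7 → 7/4.
Convergence for |t + 5| · 7/4 < 1, i.e. |t + 5| < 4/7. So R = 4/7.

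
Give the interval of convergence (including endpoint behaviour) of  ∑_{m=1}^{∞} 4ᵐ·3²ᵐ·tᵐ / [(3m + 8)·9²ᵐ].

Ratio test: |a_{m+1}/a_m| = [(3m + 8)/(3(m+1) + 8)] · 4·9/81 → 4/9 as m → ∞.
Convergence for |t| · 4/9 < 1, i.e. |t| < 9/4. So R = 9/4.
Check t = 9/4: the terms are asymptotic to a nonzero constant times 1/m, so the series diverges by limit comparison with Σ 1/m.
Endpoint t = -9/4: the terms alternate in sign and decrease monotonically to 0 in absolute value (size ~ c/m), so the alternating series test gives convergence.

[-9/4, 9/4)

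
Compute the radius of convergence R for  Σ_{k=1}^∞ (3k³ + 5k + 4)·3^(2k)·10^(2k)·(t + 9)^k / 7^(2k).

The ratio of consecutive coefficients is [(3(k+1)³ + 5(k+1) + 4)/(3k³ + 5k + 4)] · 9·100/49 → 900/49.
Hence the series converges for |t + 9| < 1/(900/49) = 49/900, so the radius of convergence is 49/900.

R = 49/900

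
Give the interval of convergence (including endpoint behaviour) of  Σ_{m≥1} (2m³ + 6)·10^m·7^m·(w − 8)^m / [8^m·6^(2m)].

Apply the ratio test: |a_{m+1}| / |a_m| = [(2(m+1)³ + 6)/(2m³ + 6)] · 10·7/(8·36), which tends to 35/144 as m → ∞.
Convergence for |w − 8| · 35/144 < 1, i.e. |w − 8| < 144/35. So R = 144/35.
Endpoint w = 424/35: the m-th term does not approach 0; divergence by the term test.
At w = 136/35: the m-th term does not approach 0; divergence by the term test.

(136/35, 424/35)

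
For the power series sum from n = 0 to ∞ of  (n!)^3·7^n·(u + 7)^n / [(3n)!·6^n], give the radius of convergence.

R = 162/7

Apply the ratio test: |a_{n+1}| / |a_n| = (n+1)³/[(3n+1)·(3n+2)·(3n+3)] · 7/6, which tends to 7/162 as n → ∞.
The series converges when 7/162 · |u + 7| < 1, giving R = 162/7.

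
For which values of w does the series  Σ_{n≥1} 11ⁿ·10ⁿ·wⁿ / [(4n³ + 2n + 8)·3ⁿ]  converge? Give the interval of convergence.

[-3/110, 3/110]

Apply the ratio test: |a_{n+1}| / |a_n| = [(4n³ + 2n + 8)/(4(n+1)³ + 2(n+1) + 8)] · 11·10/3, which tends to 110/3 as n → ∞.
Hence the series converges for |w| < 1/(110/3) = 3/110, so the radius of convergence is 3/110.
Check w = 3/110: the series is dominated by a constant times Σ 1/n³, which converges (p = 3 > 1).
Endpoint w = -3/110: absolute convergence follows by limit comparison with Σ 1/n³.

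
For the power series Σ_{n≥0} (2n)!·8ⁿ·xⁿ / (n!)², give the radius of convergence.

By the ratio test, |a_{n+1}/a_n| = (2n+1)·(2n+2)/(n+1)² · 8 → 32.
Convergence for |x| · 32 < 1, i.e. |x| < 1/32. So R = 1/32.

R = 1/32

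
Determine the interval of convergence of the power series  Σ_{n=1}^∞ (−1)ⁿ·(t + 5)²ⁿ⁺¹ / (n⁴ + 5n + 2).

The ratio of consecutive coefficients is (n⁴ + 5n + 2)/((n+1)⁴ + 5(n+1) + 2) → 1.
Writing y = (t + 5)², the series in y has radius 1, so |t + 5| < √(1) = 1 and R = 1.
Endpoint t = -4: the terms are on the order of 1/n⁴, so the series converges absolutely by comparison with the p-series (p = 4 > 1).
At t = -6: absolute convergence follows by limit comparison with Σ 1/n⁴.

[-6, -4]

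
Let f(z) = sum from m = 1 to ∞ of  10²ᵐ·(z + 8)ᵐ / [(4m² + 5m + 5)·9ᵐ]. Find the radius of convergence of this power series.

Apply the ratio test: |a_{m+1}| / |a_m| = [(4m² + 5m + 5)/(4(m+1)² + 5(m+1) + 5)] · 100/9, which tends to 100/9 as m → ∞.
Thus R = 1/(100/9) = 9/100.

R = 9/100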